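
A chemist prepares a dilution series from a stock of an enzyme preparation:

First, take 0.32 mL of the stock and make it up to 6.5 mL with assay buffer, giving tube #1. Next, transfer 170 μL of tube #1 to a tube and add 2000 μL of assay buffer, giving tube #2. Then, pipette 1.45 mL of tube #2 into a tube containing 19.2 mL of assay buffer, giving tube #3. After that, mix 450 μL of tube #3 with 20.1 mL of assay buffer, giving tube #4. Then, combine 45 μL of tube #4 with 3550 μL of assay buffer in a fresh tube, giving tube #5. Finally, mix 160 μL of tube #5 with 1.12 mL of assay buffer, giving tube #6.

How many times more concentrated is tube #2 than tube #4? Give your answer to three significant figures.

Step 1: 0.32 mL brought to 6.5 mL → factor 6.5/0.32 = 20.312
Step 2: 170 μL + 2000 μL = 2170 μL total → factor 2170/170 = 12.765
Step 3: 1.45 mL + 19.2 mL = 20.65 mL total → factor 20.65/1.45 = 14.241
Step 4: 450 μL + 20.1 mL = 20550 μL total → factor 20550/450 = 45.667
Dilution factor to tube #2 = 259.28; to tube #4 = 1.6863 × 10^5
[tube #2]/[tube #4] = (factor to tube #4)/(factor to tube #2) = 1.6863 × 10^5/259.28 = 650

650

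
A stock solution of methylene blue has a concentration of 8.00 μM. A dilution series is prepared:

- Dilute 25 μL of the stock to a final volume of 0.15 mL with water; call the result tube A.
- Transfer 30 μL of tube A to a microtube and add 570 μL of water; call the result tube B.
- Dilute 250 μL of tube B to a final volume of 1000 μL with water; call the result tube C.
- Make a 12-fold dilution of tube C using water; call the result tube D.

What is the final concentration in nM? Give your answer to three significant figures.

Step 1: 25 μL brought to 0.15 mL → factor 150/25 = 6
Step 2: 30 μL + 570 μL = 600 μL total → factor 600/30 = 20
Step 3: 250 μL brought to 1000 μL → factor 1000/250 = 4
Step 4: 12-fold → factor 12
Overall dilution factor = 6 × 20 × 4 × 12 = 5760
Final = 8.00 μM / 5760 = 0.001389 μM = 1.39 nM

1.39 nM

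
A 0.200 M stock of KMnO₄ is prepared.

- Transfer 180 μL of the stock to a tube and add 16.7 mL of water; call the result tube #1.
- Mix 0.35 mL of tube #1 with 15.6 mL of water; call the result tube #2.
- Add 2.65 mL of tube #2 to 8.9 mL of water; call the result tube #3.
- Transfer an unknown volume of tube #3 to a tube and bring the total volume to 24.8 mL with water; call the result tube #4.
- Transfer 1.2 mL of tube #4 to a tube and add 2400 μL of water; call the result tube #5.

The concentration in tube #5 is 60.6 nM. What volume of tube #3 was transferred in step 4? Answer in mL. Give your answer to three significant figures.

Step 1: 180 μL + 16.7 mL = 16880 μL total → factor 16880/180 = 93.778
Step 2: 0.35 mL + 15.6 mL = 15.95 mL total → factor 15.95/0.35 = 45.571
Step 3: 2.65 mL + 8.9 mL = 11.55 mL total → factor 11.55/2.65 = 4.3585
Step 4: v brought to 24.8 mL → factor = 24.8 mL/v
Step 5: 1.2 mL + 2400 μL = 3.6 mL total → factor 3.6/1.2 = 3
Product of known-step factors = 55879
Overall factor = 0.200 M / (60.6 nM) = 3.3003 × 10^6
Step-4 factor = 3.3003 × 10^6 / 55879 = 59.062
v = 24.8 mL / 59.062 = 0.420 mL

0.420 mL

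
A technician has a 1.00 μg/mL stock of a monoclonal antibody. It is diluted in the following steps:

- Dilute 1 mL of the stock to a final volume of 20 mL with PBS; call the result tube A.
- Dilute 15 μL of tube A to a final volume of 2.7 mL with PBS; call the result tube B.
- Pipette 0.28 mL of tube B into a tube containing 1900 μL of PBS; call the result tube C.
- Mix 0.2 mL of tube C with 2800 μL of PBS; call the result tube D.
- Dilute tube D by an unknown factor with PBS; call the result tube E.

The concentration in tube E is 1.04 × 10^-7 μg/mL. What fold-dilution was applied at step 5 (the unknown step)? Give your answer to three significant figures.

22.9-fold

Step 1: 1 mL brought to 20 mL → factor 20/1 = 20
Step 2: 15 μL brought to 2.7 mL → factor 2700/15 = 180
Step 3: 0.28 mL + 1900 μL = 2.18 mL total → factor 2.18/0.28 = 7.7857
Step 4: 0.2 mL + 2800 μL = 3 mL total → factor 3/0.2 = 15
Step 5: unknown factor x
Product of known-step factors = 4.2043 × 10^5
Overall factor = 1.00 μg/mL / (1.04 × 10^-7 μg/mL) = 9.6154 × 10^6
x = 9.6154 × 10^6 / 4.2043 × 10^5 = 22.9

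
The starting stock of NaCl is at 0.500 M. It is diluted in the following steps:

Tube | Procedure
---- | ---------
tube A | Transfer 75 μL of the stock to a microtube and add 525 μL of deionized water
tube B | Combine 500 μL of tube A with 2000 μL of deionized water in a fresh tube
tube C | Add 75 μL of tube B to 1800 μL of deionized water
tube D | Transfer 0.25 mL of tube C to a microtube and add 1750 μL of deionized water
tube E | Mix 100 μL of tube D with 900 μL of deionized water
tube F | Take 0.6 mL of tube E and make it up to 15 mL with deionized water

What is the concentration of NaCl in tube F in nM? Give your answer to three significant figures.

250 nM

Step 1: 75 μL + 525 μL = 600 μL total → factor 600/75 = 8
Step 2: 500 μL + 2000 μL = 2500 μL total → factor 2500/500 = 5
Step 3: 75 μL + 1800 μL = 1875 μL total → factor 1875/75 = 25
Step 4: 0.25 mL + 1750 μL = 2 mL total → factor 2/0.25 = 8
Step 5: 100 μL + 900 μL = 1000 μL total → factor 1000/100 = 10
Step 6: 0.6 mL brought to 15 mL → factor 15/0.6 = 25
Dilution factor through tube F = 8 × 5 × 25 × 8 × 10 × 25 = 2 × 10^6
[tube F] = 0.500 M / 2 × 10^6 = 2.500 × 10^-7 M = 250 nM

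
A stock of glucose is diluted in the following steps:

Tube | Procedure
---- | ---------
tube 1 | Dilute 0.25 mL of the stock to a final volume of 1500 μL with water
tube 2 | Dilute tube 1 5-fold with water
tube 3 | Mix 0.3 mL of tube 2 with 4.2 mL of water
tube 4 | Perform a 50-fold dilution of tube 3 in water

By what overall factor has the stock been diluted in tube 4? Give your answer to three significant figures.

2.25 × 10^4

Step 1: 0.25 mL brought to 1500 μL → factor 1.5/0.25 = 6
Step 2: 5-fold → factor 5
Step 3: 0.3 mL + 4.2 mL = 4.5 mL total → factor 4.5/0.3 = 15
Step 4: 50-fold → factor 50
Overall dilution factor = 6 × 5 × 15 × 50 = 22500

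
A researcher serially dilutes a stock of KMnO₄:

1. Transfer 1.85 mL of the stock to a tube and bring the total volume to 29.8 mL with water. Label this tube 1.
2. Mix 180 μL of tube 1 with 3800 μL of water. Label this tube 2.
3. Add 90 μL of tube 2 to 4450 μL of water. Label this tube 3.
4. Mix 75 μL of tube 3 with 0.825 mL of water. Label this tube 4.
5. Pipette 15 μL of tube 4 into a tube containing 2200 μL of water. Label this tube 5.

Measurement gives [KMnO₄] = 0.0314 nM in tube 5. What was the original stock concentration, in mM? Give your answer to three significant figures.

1.00 mM

Step 1: 1.85 mL brought to 29.8 mL → factor 29.8/1.85 = 16.108
Step 2: 180 μL + 3800 μL = 3980 μL total → factor 3980/180 = 22.111
Step 3: 90 μL + 4450 μL = 4540 μL total → factor 4540/90 = 50.444
Step 4: 75 μL + 0.825 mL = 900 μL total → factor 900/75 = 12
Step 5: 15 μL + 2200 μL = 2215 μL total → factor 2215/15 = 147.67
Overall dilution factor = 16.108 × 22.111 × 50.444 × 12 × 147.67 = 3.1837 × 10^7
Stock = 0.0314 nM × 3.1837 × 10^7 = 9.997 × 10^5 nM = 1.00 mM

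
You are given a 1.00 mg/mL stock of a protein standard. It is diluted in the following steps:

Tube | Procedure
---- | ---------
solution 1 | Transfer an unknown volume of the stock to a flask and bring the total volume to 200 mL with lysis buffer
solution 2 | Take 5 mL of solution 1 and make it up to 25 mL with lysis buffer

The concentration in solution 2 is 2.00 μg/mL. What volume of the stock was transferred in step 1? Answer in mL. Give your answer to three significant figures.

Step 1: v brought to 200 mL → factor = 200 mL/v
Step 2: 5 mL brought to 25 mL → factor 25/5 = 5
Product of known-step factors = 5
Overall factor = 1.00 mg/mL / (2.00 μg/mL) = 500
Step-1 factor = 500 / 5 = 100
v = 200 mL / 100 = 2.00 mL

2.00 mL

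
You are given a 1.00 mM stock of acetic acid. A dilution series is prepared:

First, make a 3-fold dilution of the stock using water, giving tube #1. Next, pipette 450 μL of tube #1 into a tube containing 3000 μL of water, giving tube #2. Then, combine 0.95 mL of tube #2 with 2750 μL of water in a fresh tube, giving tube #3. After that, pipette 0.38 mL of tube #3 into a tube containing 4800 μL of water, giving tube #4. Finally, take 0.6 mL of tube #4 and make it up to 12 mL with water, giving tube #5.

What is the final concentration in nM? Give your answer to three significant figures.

Step 1: 3-fold → factor 3
Step 2: 450 μL + 3000 μL = 3450 μL total → factor 3450/450 = 7.6667
Step 3: 0.95 mL + 2750 μL = 3.7 mL total → factor 3.7/0.95 = 3.8947
Step 4: 0.38 mL + 4800 μL = 5.18 mL total → factor 5.18/0.38 = 13.632
Step 5: 0.6 mL brought to 12 mL → factor 12/0.6 = 20
Overall dilution factor = 3 × 7.6667 × 3.8947 × 13.632 × 20 = 24422
Final = 1.00 mM / 24422 = 4.095 × 10^-5 mM = 40.9 nM

40.9 nM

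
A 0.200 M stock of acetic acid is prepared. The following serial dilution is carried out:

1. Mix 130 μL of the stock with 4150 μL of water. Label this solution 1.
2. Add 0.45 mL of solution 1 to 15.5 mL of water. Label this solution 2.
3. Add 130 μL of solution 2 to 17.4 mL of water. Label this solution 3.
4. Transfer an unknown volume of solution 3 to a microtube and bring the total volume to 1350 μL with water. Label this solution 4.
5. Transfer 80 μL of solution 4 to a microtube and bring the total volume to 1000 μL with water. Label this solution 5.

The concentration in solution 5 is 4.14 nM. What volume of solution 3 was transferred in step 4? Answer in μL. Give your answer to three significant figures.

55.0 μL

Step 1: 130 μL + 4150 μL = 4280 μL total → factor 4280/130 = 32.923
Step 2: 0.45 mL + 15.5 mL = 15.95 mL total → factor 15.95/0.45 = 35.444
Step 3: 130 μL + 17.4 mL = 17530 μL total → factor 17530/130 = 134.85
Step 4: v brought to 1350 μL → factor = 1350 μL/v
Step 5: 80 μL brought to 1000 μL → factor 1000/80 = 12.5
Product of known-step factors = 1.967 × 10^6
Overall factor = 0.200 M / (4.14 nM) = 4.8309 × 10^7
Step-4 factor = 4.8309 × 10^7 / 1.967 × 10^6 = 24.56
v = 1350 μL / 24.56 = 55.0 μL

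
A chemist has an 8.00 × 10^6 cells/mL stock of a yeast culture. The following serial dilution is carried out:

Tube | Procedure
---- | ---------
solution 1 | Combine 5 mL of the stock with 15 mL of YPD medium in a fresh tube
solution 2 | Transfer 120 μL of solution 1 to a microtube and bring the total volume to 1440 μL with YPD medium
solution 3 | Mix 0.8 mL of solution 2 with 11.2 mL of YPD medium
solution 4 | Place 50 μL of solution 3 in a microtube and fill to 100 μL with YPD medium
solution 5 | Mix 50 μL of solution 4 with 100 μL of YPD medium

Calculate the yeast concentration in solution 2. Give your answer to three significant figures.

1.67 × 10^5 cells/mL

Step 1: 5 mL + 15 mL = 20 mL total → factor 20/5 = 4
Step 2: 120 μL brought to 1440 μL → factor 1440/120 = 12
Dilution factor through solution 2 = 4 × 12 = 48
[solution 2] = 8.00 × 10^6 cells/mL / 48 = 1.67 × 10^5 cells/mL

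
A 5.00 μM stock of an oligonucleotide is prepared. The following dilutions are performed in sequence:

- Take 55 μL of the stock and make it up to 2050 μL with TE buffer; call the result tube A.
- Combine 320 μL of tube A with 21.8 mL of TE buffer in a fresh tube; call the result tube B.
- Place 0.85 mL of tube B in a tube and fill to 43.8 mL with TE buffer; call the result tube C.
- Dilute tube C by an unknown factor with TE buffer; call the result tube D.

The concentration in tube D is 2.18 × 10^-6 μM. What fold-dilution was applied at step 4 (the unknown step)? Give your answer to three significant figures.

17.3-fold

Step 1: 55 μL brought to 2050 μL → factor 2050/55 = 37.273
Step 2: 320 μL + 21.8 mL = 22120 μL total → factor 22120/320 = 69.125
Step 3: 0.85 mL brought to 43.8 mL → factor 43.8/0.85 = 51.529
Step 4: unknown factor x
Product of known-step factors = 1.3276 × 10^5
Overall factor = 5.00 μM / (2.18 × 10^-6 μM) = 2.2936 × 10^6
x = 2.2936 × 10^6 / 1.3276 × 10^5 = 17.3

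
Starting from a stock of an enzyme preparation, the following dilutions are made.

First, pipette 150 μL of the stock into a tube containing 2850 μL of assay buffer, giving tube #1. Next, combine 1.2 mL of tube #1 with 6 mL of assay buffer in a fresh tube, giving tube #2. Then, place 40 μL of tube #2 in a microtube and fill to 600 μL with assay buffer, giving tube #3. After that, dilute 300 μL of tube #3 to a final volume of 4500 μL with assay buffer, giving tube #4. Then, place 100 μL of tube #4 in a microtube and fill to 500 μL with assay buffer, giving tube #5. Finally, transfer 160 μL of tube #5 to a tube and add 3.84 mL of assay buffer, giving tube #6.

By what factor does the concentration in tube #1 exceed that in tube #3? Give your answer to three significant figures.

Step 1: 150 μL + 2850 μL = 3000 μL total → factor 3000/150 = 20
Step 2: 1.2 mL + 6 mL = 7.2 mL total → factor 7.2/1.2 = 6
Step 3: 40 μL brought to 600 μL → factor 600/40 = 15
Dilution factor to tube #1 = 20; to tube #3 = 1800
[tube #1]/[tube #3] = (factor to tube #3)/(factor to tube #1) = 1800/20 = 90.0

90.0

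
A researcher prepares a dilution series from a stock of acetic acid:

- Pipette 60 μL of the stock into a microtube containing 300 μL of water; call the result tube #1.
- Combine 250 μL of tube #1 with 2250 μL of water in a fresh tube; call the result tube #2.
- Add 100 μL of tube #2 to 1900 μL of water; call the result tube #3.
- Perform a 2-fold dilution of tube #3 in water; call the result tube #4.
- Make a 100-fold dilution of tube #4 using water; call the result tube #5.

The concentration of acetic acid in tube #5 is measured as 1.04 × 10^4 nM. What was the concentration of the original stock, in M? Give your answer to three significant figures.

Step 1: 60 μL + 300 μL = 360 μL total → factor 360/60 = 6
Step 2: 250 μL + 2250 μL = 2500 μL total → factor 2500/250 = 10
Step 3: 100 μL + 1900 μL = 2000 μL total → factor 2000/100 = 20
Step 4: 2-fold → factor 2
Step 5: 100-fold → factor 100
Overall dilution factor = 6 × 10 × 20 × 2 × 100 = 2.4 × 10^5
Stock = 1.04 × 10^4 nM × 2.4 × 10^5 = 2.496 × 10^9 nM = 2.50 M

2.50 M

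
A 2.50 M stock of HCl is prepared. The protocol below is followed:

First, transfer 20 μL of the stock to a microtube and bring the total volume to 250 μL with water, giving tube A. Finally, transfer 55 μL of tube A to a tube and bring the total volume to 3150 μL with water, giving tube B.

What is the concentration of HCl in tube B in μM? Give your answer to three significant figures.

Step 1: 20 μL brought to 250 μL → factor 250/20 = 12.5
Step 2: 55 μL brought to 3150 μL → factor 3150/55 = 57.273
Overall dilution factor = 12.5 × 57.273 = 715.91
Final = 2.50 M / 715.91 = 0.003492 M = 3.49 × 10^3 μM

3.49 × 10^3 μM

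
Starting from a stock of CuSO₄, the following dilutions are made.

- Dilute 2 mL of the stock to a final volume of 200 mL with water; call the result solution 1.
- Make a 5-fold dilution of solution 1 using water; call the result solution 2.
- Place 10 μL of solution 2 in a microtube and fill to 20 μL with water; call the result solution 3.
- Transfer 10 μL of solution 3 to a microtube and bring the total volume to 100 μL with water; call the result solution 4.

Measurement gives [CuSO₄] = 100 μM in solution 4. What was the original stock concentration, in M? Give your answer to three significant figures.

1.00 M

Step 1: 2 mL brought to 200 mL → factor 200/2 = 100
Step 2: 5-fold → factor 5
Step 3: 10 μL brought to 20 μL → factor 20/10 = 2
Step 4: 10 μL brought to 100 μL → factor 100/10 = 10
Overall dilution factor = 100 × 5 × 2 × 10 = 10000
Stock = 100 μM × 10000 = 1.000 × 10^6 μM = 1.00 M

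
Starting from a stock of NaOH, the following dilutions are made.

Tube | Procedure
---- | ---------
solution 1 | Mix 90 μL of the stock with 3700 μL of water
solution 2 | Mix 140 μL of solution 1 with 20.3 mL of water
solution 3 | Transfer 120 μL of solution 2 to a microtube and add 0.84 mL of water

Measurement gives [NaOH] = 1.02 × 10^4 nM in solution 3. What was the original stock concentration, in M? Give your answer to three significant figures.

Step 1: 90 μL + 3700 μL = 3790 μL total → factor 3790/90 = 42.111
Step 2: 140 μL + 20.3 mL = 20440 μL total → factor 20440/140 = 146
Step 3: 120 μL + 0.84 mL = 960 μL total → factor 960/120 = 8
Overall dilution factor = 42.111 × 146 × 8 = 49186
Stock = 1.02 × 10^4 nM × 49186 = 5.017 × 10^8 nM = 0.502 M

0.502 M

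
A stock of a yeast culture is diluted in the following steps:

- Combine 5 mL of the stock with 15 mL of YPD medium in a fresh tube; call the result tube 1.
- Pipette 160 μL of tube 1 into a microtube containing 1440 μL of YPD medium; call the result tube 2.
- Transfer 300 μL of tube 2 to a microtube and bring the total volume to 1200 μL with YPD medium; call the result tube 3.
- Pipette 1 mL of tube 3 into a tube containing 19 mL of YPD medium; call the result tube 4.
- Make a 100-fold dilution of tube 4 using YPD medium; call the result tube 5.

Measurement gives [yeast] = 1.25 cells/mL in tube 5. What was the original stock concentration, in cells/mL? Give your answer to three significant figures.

Step 1: 5 mL + 15 mL = 20 mL total → factor 20/5 = 4
Step 2: 160 μL + 1440 μL = 1600 μL total → factor 1600/160 = 10
Step 3: 300 μL brought to 1200 μL → factor 1200/300 = 4
Step 4: 1 mL + 19 mL = 20 mL total → factor 20/1 = 20
Step 5: 100-fold → factor 100
Overall dilution factor = 4 × 10 × 4 × 20 × 100 = 3.2 × 10^5
Stock = 1.25 cells/mL × 3.2 × 10^5 = 4.00 × 10^5 cells/mL

4.00 × 10^5 cells/mL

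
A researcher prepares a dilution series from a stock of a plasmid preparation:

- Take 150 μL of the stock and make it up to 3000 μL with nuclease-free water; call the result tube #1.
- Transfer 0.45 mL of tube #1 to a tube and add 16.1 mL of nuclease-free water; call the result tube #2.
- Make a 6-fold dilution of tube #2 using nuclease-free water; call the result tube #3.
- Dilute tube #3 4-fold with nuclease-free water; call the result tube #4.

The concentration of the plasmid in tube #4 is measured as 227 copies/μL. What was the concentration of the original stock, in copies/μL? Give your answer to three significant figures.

4.01 × 10^6 copies/μL

Step 1: 150 μL brought to 3000 μL → factor 3000/150 = 20
Step 2: 0.45 mL + 16.1 mL = 16.55 mL total → factor 16.55/0.45 = 36.778
Step 3: 6-fold → factor 6
Step 4: 4-fold → factor 4
Overall dilution factor = 20 × 36.778 × 6 × 4 = 17653
Stock = 227 copies/μL × 17653 = 4.01 × 10^6 copies/μL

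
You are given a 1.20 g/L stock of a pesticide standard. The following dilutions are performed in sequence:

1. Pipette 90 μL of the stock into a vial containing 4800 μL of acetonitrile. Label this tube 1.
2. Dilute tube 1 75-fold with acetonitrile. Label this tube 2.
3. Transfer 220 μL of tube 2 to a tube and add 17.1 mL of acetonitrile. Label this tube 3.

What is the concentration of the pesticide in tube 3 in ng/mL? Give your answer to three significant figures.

3.74 ng/mL

Step 1: 90 μL + 4800 μL = 4890 μL total → factor 4890/90 = 54.333
Step 2: 75-fold → factor 75
Step 3: 220 μL + 17.1 mL = 17320 μL total → factor 17320/220 = 78.727
Overall dilution factor = 54.333 × 75 × 78.727 = 3.2081 × 10^5
Final = 1.20 g/L / 3.2081 × 10^5 = 3.740 × 10^-6 g/L = 3.74 ng/mL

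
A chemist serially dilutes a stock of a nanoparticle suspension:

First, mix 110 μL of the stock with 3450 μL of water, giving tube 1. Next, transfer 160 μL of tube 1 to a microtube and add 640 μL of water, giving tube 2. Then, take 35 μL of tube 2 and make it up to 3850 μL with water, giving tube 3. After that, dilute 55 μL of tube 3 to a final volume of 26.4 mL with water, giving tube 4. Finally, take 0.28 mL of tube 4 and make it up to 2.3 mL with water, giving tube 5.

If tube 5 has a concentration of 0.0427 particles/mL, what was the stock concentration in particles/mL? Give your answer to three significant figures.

Step 1: 110 μL + 3450 μL = 3560 μL total → factor 3560/110 = 32.364
Step 2: 160 μL + 640 μL = 800 μL total → factor 800/160 = 5
Step 3: 35 μL brought to 3850 μL → factor 3850/35 = 110
Step 4: 55 μL brought to 26.4 mL → factor 26400/55 = 480
Step 5: 0.28 mL brought to 2.3 mL → factor 2.3/0.28 = 8.2143
Overall dilution factor = 32.364 × 5 × 110 × 480 × 8.2143 = 7.0183 × 10^7
Stock = 0.0427 particles/mL × 7.0183 × 10^7 = 3.00 × 10^6 particles/mL

3.00 × 10^6 particles/mL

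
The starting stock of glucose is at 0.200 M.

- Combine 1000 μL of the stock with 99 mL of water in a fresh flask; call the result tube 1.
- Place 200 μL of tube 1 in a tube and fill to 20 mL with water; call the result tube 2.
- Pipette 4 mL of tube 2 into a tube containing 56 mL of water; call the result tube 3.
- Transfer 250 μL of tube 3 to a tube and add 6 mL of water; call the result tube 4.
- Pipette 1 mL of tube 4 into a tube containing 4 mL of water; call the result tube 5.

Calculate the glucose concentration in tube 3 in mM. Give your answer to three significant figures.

Step 1: 1000 μL + 99 mL = 1 × 10^5 μL total → factor 1 × 10^5/1000 = 100
Step 2: 200 μL brought to 20 mL → factor 20000/200 = 100
Step 3: 4 mL + 56 mL = 60 mL total → factor 60/4 = 15
Dilution factor through tube 3 = 100 × 100 × 15 = 1.5 × 10^5
[tube 3] = 0.200 M / 1.5 × 10^5 = 1.333 × 10^-6 M = 0.00133 mM

0.00133 mM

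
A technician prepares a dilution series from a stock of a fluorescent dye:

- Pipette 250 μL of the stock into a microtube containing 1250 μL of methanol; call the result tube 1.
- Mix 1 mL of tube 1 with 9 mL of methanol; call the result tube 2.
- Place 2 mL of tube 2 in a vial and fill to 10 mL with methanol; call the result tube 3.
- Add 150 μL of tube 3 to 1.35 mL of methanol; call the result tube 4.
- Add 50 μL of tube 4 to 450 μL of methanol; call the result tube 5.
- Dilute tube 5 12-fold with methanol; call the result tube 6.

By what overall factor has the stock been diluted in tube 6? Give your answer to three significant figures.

Step 1: 250 μL + 1250 μL = 1500 μL total → factor 1500/250 = 6
Step 2: 1 mL + 9 mL = 10 mL total → factor 10/1 = 10
Step 3: 2 mL brought to 10 mL → factor 10/2 = 5
Step 4: 150 μL + 1.35 mL = 1500 μL total → factor 1500/150 = 10
Step 5: 50 μL + 450 μL = 500 μL total → factor 500/50 = 10
Step 6: 12-fold → factor 12
Overall dilution factor = 6 × 10 × 5 × 10 × 10 × 12 = 3.6 × 10^5

3.60 × 10^5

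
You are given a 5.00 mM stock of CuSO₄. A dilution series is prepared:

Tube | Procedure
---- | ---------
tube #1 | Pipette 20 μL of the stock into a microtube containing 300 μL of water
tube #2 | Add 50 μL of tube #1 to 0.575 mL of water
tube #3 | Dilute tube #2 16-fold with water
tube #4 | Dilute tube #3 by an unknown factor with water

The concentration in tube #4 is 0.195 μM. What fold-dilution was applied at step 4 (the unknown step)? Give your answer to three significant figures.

Step 1: 20 μL + 300 μL = 320 μL total → factor 320/20 = 16
Step 2: 50 μL + 0.575 mL = 625 μL total → factor 625/50 = 12.5
Step 3: 16-fold → factor 16
Step 4: unknown factor x
Product of known-step factors = 3200
Overall factor = 5.00 mM / (0.195 μM) = 25641
x = 25641 / 3200 = 8.01

8.01-fold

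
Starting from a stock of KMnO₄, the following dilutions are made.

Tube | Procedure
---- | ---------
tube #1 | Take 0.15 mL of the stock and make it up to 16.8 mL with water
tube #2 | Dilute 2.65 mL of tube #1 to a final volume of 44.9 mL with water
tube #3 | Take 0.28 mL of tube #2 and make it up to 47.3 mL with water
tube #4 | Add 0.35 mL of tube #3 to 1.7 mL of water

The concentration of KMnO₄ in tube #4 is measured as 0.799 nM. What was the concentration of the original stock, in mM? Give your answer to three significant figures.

Step 1: 0.15 mL brought to 16.8 mL → factor 16.8/0.15 = 112
Step 2: 2.65 mL brought to 44.9 mL → factor 44.9/2.65 = 16.943
Step 3: 0.28 mL brought to 47.3 mL → factor 47.3/0.28 = 168.93
Step 4: 0.35 mL + 1.7 mL = 2.05 mL total → factor 2.05/0.35 = 5.8571
Overall dilution factor = 112 × 16.943 × 168.93 × 5.8571 = 1.8776 × 10^6
Stock = 0.799 nM × 1.8776 × 10^6 = 1.500 × 10^6 nM = 1.50 mM

1.50 mM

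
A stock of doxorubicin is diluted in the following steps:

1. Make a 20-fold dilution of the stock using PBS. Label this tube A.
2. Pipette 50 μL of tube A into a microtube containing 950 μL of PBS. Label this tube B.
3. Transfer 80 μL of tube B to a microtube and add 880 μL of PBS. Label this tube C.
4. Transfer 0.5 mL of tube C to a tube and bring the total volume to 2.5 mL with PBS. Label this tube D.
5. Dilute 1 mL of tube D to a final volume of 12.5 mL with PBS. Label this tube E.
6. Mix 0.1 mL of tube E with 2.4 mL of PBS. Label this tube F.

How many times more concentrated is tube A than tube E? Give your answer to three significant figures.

1.50 × 10^4

Step 1: 20-fold → factor 20
Step 2: 50 μL + 950 μL = 1000 μL total → factor 1000/50 = 20
Step 3: 80 μL + 880 μL = 960 μL total → factor 960/80 = 12
Step 4: 0.5 mL brought to 2.5 mL → factor 2.5/0.5 = 5
Step 5: 1 mL brought to 12.5 mL → factor 12.5/1 = 12.5
Dilution factor to tube A = 20; to tube E = 3 × 10^5
[tube A]/[tube E] = (factor to tube E)/(factor to tube A) = 3 × 10^5/20 = 1.50 × 10^4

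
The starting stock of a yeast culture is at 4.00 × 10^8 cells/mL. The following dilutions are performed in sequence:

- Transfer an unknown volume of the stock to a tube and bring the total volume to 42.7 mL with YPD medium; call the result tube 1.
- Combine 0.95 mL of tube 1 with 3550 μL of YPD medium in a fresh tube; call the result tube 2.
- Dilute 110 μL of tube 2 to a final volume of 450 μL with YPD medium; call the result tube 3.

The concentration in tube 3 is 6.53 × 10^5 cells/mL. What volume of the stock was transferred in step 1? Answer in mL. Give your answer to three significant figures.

Step 1: v brought to 42.7 mL → factor = 42.7 mL/v
Step 2: 0.95 mL + 3550 μL = 4.5 mL total → factor 4.5/0.95 = 4.7368
Step 3: 110 μL brought to 450 μL → factor 450/110 = 4.0909
Product of known-step factors = 19.378
Overall factor = 4.00 × 10^8 cells/mL / (6.53 × 10^5 cells/mL) = 612.56
Step-1 factor = 612.56 / 19.378 = 31.611
v = 42.7 mL / 31.611 = 1.35 mL

1.35 mL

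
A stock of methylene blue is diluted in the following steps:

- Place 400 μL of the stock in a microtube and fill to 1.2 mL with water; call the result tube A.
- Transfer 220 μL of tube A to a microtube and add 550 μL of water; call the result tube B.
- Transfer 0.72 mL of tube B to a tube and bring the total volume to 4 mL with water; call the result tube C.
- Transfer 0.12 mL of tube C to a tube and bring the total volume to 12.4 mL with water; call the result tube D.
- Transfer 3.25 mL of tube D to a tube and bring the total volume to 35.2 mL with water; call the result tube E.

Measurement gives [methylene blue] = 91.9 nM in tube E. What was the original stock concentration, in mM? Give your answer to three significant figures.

Step 1: 400 μL brought to 1.2 mL → factor 1200/400 = 3
Step 2: 220 μL + 550 μL = 770 μL total → factor 770/220 = 3.5
Step 3: 0.72 mL brought to 4 mL → factor 4/0.72 = 5.5556
Step 4: 0.12 mL brought to 12.4 mL → factor 12.4/0.12 = 103.33
Step 5: 3.25 mL brought to 35.2 mL → factor 35.2/3.25 = 10.831
Overall dilution factor = 3 × 3.5 × 5.5556 × 103.33 × 10.831 = 65285
Stock = 91.9 nM × 65285 = 6.000 × 10^6 nM = 6.00 mM

6.00 mM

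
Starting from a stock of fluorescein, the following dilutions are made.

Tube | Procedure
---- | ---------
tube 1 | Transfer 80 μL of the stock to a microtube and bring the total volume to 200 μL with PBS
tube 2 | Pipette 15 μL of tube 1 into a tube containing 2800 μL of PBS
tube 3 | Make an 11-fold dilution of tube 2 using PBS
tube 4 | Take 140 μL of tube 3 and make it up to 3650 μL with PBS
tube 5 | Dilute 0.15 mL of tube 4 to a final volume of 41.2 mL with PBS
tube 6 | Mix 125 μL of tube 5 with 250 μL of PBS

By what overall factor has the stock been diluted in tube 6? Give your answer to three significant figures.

Step 1: 80 μL brought to 200 μL → factor 200/80 = 2.5
Step 2: 15 μL + 2800 μL = 2815 μL total → factor 2815/15 = 187.67
Step 3: 11-fold → factor 11
Step 4: 140 μL brought to 3650 μL → factor 3650/140 = 26.071
Step 5: 0.15 mL brought to 41.2 mL → factor 41.2/0.15 = 274.67
Step 6: 125 μL + 250 μL = 375 μL total → factor 375/125 = 3
Overall dilution factor = 2.5 × 187.67 × 11 × 26.071 × 274.67 × 3 = 1.1087 × 10^8

1.11 × 10^8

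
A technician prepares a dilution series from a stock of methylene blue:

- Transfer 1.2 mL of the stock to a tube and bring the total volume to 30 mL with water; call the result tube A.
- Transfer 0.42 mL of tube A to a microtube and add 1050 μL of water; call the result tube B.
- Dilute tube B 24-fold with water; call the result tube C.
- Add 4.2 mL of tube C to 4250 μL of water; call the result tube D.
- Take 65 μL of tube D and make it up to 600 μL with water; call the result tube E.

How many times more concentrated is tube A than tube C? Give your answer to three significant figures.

84.0

Step 1: 1.2 mL brought to 30 mL → factor 30/1.2 = 25
Step 2: 0.42 mL + 1050 μL = 1.47 mL total → factor 1.47/0.42 = 3.5
Step 3: 24-fold → factor 24
Dilution factor to tube A = 25; to tube C = 2100
[tube A]/[tube C] = (factor to tube C)/(factor to tube A) = 2100/25 = 84.0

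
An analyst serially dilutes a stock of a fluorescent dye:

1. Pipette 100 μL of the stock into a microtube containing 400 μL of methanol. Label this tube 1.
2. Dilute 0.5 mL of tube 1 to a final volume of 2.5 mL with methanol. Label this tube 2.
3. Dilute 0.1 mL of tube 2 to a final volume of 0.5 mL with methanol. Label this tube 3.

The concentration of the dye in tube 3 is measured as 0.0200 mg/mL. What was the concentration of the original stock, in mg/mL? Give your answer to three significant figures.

2.50 mg/mL

Step 1: 100 μL + 400 μL = 500 μL total → factor 500/100 = 5
Step 2: 0.5 mL brought to 2.5 mL → factor 2.5/0.5 = 5
Step 3: 0.1 mL brought to 0.5 mL → factor 0.5/0.1 = 5
Overall dilution factor = 5 × 5 × 5 = 125
Stock = 0.0200 mg/mL × 125 = 2.50 mg/mL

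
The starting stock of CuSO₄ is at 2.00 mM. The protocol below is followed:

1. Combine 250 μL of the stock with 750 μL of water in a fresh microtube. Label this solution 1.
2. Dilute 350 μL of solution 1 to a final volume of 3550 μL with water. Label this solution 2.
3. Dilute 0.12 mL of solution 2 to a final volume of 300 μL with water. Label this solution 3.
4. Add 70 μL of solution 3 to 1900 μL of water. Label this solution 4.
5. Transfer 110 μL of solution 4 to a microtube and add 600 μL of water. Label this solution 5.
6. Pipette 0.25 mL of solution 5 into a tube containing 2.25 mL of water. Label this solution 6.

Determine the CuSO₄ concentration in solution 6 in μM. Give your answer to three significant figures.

Step 1: 250 μL + 750 μL = 1000 μL total → factor 1000/250 = 4
Step 2: 350 μL brought to 3550 μL → factor 3550/350 = 10.143
Step 3: 0.12 mL brought to 300 μL → factor 0.3/0.12 = 2.5
Step 4: 70 μL + 1900 μL = 1970 μL total → factor 1970/70 = 28.143
Step 5: 110 μL + 600 μL = 710 μL total → factor 710/110 = 6.4545
Step 6: 0.25 mL + 2.25 mL = 2.5 mL total → factor 2.5/0.25 = 10
Overall dilution factor = 4 × 10.143 × 2.5 × 28.143 × 6.4545 × 10 = 1.8424 × 10^5
Final = 2.00 mM / 1.8424 × 10^5 = 1.086 × 10^-5 mM = 0.0109 μM

0.0109 μM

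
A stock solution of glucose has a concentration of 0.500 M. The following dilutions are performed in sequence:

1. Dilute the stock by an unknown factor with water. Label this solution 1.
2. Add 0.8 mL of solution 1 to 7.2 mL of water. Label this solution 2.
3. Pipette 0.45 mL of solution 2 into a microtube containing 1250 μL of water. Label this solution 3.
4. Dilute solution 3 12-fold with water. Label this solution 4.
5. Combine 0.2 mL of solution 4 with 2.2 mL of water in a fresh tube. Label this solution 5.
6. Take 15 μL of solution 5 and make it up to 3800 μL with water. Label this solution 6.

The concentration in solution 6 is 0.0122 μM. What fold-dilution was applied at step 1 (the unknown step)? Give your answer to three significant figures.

29.7-fold

Step 1: unknown factor x
Step 2: 0.8 mL + 7.2 mL = 8 mL total → factor 8/0.8 = 10
Step 3: 0.45 mL + 1250 μL = 1.7 mL total → factor 1.7/0.45 = 3.7778
Step 4: 12-fold → factor 12
Step 5: 0.2 mL + 2.2 mL = 2.4 mL total → factor 2.4/0.2 = 12
Step 6: 15 μL brought to 3800 μL → factor 3800/15 = 253.33
Product of known-step factors = 1.3781 × 10^6
Overall factor = 0.500 M / (0.0122 μM) = 4.0984 × 10^7
x = 4.0984 × 10^7 / 1.3781 × 10^6 = 29.7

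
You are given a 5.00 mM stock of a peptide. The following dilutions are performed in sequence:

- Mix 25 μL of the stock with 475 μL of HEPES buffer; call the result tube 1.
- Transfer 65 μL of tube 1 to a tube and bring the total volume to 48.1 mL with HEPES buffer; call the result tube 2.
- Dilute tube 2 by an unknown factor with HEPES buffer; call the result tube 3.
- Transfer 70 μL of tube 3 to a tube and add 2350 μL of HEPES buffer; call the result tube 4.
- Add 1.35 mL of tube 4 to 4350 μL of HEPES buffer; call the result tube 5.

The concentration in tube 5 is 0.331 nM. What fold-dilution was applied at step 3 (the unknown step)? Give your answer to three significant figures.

Step 1: 25 μL + 475 μL = 500 μL total → factor 500/25 = 20
Step 2: 65 μL brought to 48.1 mL → factor 48100/65 = 740
Step 3: unknown factor x
Step 4: 70 μL + 2350 μL = 2420 μL total → factor 2420/70 = 34.571
Step 5: 1.35 mL + 4350 μL = 5.7 mL total → factor 5.7/1.35 = 4.2222
Product of known-step factors = 2.1603 × 10^6
Overall factor = 5.00 mM / (0.331 nM) = 1.5106 × 10^7
x = 1.5106 × 10^7 / 2.1603 × 10^6 = 6.99

6.99-fold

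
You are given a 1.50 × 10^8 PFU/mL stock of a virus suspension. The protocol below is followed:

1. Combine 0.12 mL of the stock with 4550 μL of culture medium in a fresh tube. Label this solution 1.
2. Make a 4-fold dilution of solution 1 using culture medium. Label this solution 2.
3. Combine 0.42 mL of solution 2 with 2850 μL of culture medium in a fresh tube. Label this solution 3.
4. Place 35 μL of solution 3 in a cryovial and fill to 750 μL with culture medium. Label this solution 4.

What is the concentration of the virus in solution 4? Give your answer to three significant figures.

5.78 × 10^3 PFU/mL

Step 1: 0.12 mL + 4550 μL = 4.67 mL total → factor 4.67/0.12 = 38.917
Step 2: 4-fold → factor 4
Step 3: 0.42 mL + 2850 μL = 3.27 mL total → factor 3.27/0.42 = 7.7857
Step 4: 35 μL brought to 750 μL → factor 750/35 = 21.429
Overall dilution factor = 38.917 × 4 × 7.7857 × 21.429 = 25971
Final = 1.50 × 10^8 PFU/mL / 25971 = 5.78 × 10^3 PFU/mL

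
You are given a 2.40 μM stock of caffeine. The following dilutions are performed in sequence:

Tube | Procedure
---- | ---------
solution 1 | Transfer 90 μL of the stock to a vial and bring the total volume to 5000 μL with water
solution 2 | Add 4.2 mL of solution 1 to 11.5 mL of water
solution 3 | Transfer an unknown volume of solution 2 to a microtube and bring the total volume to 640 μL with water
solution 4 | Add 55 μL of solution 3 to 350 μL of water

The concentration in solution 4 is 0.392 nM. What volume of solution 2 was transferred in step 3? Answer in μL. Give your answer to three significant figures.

Step 1: 90 μL brought to 5000 μL → factor 5000/90 = 55.556
Step 2: 4.2 mL + 11.5 mL = 15.7 mL total → factor 15.7/4.2 = 3.7381
Step 3: v brought to 640 μL → factor = 640 μL/v
Step 4: 55 μL + 350 μL = 405 μL total → factor 405/55 = 7.3636
Product of known-step factors = 1529.2
Overall factor = 2.40 μM / (0.392 nM) = 6122.4
Step-3 factor = 6122.4 / 1529.2 = 4.0036
v = 640 μL / 4.0036 = 160 μL

160 μL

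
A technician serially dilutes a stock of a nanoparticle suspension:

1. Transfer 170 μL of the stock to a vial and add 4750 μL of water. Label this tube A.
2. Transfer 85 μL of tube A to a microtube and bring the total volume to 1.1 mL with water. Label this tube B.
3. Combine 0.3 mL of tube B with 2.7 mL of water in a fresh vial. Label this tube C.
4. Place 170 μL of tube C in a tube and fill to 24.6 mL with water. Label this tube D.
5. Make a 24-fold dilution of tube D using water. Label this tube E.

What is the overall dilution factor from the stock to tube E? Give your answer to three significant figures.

1.30 × 10^7

Step 1: 170 μL + 4750 μL = 4920 μL total → factor 4920/170 = 28.941
Step 2: 85 μL brought to 1.1 mL → factor 1100/85 = 12.941
Step 3: 0.3 mL + 2.7 mL = 3 mL total → factor 3/0.3 = 10
Step 4: 170 μL brought to 24.6 mL → factor 24600/170 = 144.71
Step 5: 24-fold → factor 24
Overall dilution factor = 28.941 × 12.941 × 10 × 144.71 × 24 = 1.3007 × 10^7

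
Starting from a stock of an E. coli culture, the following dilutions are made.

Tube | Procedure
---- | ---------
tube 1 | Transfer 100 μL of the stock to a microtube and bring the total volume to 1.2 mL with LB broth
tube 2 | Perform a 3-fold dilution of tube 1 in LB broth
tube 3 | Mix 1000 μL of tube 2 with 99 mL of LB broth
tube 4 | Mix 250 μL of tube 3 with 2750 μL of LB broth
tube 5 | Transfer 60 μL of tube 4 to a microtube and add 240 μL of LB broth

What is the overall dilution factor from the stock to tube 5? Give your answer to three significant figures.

2.16 × 10^5

Step 1: 100 μL brought to 1.2 mL → factor 1200/100 = 12
Step 2: 3-fold → factor 3
Step 3: 1000 μL + 99 mL = 1 × 10^5 μL total → factor 1 × 10^5/1000 = 100
Step 4: 250 μL + 2750 μL = 3000 μL total → factor 3000/250 = 12
Step 5: 60 μL + 240 μL = 300 μL total → factor 300/60 = 5
Overall dilution factor = 12 × 3 × 100 × 12 × 5 = 2.16 × 10^5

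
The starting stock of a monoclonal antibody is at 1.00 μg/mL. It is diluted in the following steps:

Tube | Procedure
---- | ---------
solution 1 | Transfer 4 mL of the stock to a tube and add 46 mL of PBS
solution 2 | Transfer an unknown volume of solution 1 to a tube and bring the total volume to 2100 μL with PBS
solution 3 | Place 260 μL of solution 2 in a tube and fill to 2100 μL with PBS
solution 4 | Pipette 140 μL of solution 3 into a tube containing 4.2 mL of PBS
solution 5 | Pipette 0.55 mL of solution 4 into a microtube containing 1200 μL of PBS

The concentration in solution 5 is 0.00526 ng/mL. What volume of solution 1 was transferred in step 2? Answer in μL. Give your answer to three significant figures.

Step 1: 4 mL + 46 mL = 50 mL total → factor 50/4 = 12.5
Step 2: v brought to 2100 μL → factor = 2100 μL/v
Step 3: 260 μL brought to 2100 μL → factor 2100/260 = 8.0769
Step 4: 140 μL + 4.2 mL = 4340 μL total → factor 4340/140 = 31
Step 5: 0.55 mL + 1200 μL = 1.75 mL total → factor 1.75/0.55 = 3.1818
Product of known-step factors = 9958.5
Overall factor = 1.00 μg/mL / (0.00526 ng/mL) = 1.9011 × 10^5
Step-2 factor = 1.9011 × 10^5 / 9958.5 = 19.091
v = 2100 μL / 19.091 = 110 μL

110 μL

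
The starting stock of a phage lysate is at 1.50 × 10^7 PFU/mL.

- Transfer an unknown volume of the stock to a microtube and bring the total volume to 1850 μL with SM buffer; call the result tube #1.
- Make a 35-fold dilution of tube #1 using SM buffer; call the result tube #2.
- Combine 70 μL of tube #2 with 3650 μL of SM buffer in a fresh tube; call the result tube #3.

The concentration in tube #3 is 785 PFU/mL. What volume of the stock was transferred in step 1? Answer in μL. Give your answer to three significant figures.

180 μL

Step 1: v brought to 1850 μL → factor = 1850 μL/v
Step 2: 35-fold → factor 35
Step 3: 70 μL + 3650 μL = 3720 μL total → factor 3720/70 = 53.143
Product of known-step factors = 1860
Overall factor = 1.50 × 10^7 PFU/mL / (785 PFU/mL) = 19108
Step-1 factor = 19108 / 1860 = 10.273
v = 1850 μL / 10.273 = 180 μL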